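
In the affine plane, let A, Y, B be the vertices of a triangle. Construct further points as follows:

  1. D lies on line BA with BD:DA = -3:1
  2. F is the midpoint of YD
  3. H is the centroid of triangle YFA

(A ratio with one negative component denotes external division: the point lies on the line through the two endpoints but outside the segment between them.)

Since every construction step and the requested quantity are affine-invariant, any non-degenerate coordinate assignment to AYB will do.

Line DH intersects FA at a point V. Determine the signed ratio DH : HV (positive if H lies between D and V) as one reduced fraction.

DH:HV = -4

Assign A = (0, 0), Y = (1, 0), B = (0, 1) — the answer is frame-independent, so this choice is without loss of generality.
1. D lies on line BA with BD:DA = -3:1 ⇒ D = (0, -1/2)
2. F is the midpoint of YD ⇒ F = (1/2, -1/4)
3. H is the centroid of triangle YFA ⇒ H = (1/2, -1/12)
line DH meets FA at V = (3/8, -3/16)
H = D + t·(V−D) with t = 4/3, so DH:HV = 4/3:-1/3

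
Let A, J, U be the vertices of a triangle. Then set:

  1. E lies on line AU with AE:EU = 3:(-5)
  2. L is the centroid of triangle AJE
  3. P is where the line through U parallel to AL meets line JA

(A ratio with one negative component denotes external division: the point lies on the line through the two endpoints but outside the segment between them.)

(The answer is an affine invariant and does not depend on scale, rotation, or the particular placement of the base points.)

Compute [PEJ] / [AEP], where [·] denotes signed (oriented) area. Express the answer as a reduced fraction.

Work in coordinates with A = (0, 0), J = (1, 0), U = (0, 1).
1. E lies on line AU with AE:EU = 3:(-5) ⇒ E = (0, -3/2)
2. L is the centroid of triangle AJE ⇒ L = (1/3, -1/2)
3. P is where the line through U parallel to AL meets line JA ⇒ P = (2/3, 0)
2·[PEJ] = 1/2, 2·[AEP] = 1
[PEJ]:[AEP] = 1/2:1 = 1/2

[PEJ]:[AEP] = 1/2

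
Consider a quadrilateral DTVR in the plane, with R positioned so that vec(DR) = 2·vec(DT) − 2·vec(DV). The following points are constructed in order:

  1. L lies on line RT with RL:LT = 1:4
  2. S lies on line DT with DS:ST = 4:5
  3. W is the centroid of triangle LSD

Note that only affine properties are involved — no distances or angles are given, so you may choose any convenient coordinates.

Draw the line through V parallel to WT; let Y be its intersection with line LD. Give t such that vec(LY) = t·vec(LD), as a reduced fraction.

Set D = (0, 0), T = (1, 0), V = (0, 1), R = (2, -2); any affine frame gives the same invariant.
1. L lies on line RT with RL:LT = 1:4 ⇒ L = (9/5, -8/5)
2. S lies on line DT with DS:ST = 4:5 ⇒ S = (4/9, 0)
3. W is the centroid of triangle LSD ⇒ W = (101/135, -8/15)
through V parallel to WT: direction (34/135, 8/15); meets LD at Y = (-153/460, 34/115)
Y = L + t·(D−L) with t = 109/92

t = 109/92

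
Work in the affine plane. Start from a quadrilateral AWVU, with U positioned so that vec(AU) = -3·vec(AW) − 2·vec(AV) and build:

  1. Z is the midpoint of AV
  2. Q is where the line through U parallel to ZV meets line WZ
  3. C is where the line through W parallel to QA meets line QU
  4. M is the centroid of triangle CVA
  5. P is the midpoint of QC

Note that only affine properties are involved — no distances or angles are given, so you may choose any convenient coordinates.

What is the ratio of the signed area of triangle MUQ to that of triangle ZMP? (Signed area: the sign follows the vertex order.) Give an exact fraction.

[MUQ]:[ZMP] = -24

Work in coordinates with A = (0, 0), W = (1, 0), V = (0, 1), U = (-3, -2).
1. Z is the midpoint of AV ⇒ Z = (0, 1/2)
2. Q is where the line through U parallel to ZV meets line WZ ⇒ Q = (-3, 2)
3. C is where the line through W parallel to QA meets line QU ⇒ C = (-3, 8/3)
4. M is the centroid of triangle CVA ⇒ M = (-1, 11/9)
5. P is the midpoint of QC ⇒ P = (-3, 7/3)
2·[MUQ] = -8, 2·[ZMP] = 1/3
[MUQ]:[ZMP] = -8:1/3 = -24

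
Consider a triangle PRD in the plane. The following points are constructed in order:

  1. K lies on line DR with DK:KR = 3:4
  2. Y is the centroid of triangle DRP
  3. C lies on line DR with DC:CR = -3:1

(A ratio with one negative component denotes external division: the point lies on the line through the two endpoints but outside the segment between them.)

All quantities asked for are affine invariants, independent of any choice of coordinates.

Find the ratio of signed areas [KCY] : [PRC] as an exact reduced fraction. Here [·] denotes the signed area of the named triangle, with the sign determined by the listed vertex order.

Set P = (0, 0), R = (1, 0), D = (0, 1); any affine frame gives the same invariant.
1. K lies on line DR with DK:KR = 3:4 ⇒ K = (3/7, 4/7)
2. Y is the centroid of triangle DRP ⇒ Y = (1/3, 1/3)
3. C lies on line DR with DC:CR = -3:1 ⇒ C = (3/2, -1/2)
2·[KCY] = -5/14, 2·[PRC] = -1/2
[KCY]:[PRC] = -5/14:-1/2 = 5/7

[KCY]:[PRC] = 5/7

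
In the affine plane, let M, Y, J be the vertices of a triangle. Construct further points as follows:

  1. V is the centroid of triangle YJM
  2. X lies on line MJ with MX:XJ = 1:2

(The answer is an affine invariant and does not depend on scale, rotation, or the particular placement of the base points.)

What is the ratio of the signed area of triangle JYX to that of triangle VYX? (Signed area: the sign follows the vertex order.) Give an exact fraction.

[JYX]:[VYX] = 6

Work in coordinates with M = (0, 0), Y = (1, 0), J = (0, 1).
1. V is the centroid of triangle YJM ⇒ V = (1/3, 1/3)
2. X lies on line MJ with MX:XJ = 1:2 ⇒ X = (0, 1/3)
2·[JYX] = -2/3, 2·[VYX] = -1/9
[JYX]:[VYX] = -2/3:-1/9 = 6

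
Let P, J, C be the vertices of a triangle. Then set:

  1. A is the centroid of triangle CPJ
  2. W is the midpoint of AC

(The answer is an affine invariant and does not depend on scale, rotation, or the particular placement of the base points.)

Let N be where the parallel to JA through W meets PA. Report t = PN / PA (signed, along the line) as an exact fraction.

Assign P = (0, 0), J = (1, 0), C = (0, 1) — the answer is frame-independent, so this choice is without loss of generality.
1. A is the centroid of triangle CPJ ⇒ A = (1/3, 1/3)
2. W is the midpoint of AC ⇒ W = (1/6, 2/3)
through W parallel to JA: direction (-2/3, 1/3); meets PA at N = (1/2, 1/2)
N = P + t·(A−P) with t = 3/2

t = 3/2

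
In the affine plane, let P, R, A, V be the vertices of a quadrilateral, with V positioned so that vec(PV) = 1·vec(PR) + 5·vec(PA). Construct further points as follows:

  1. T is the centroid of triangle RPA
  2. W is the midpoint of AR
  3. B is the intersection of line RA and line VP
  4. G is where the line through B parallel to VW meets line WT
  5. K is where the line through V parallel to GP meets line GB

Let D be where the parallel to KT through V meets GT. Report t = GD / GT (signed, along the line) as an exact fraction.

t = 8/3

Assign P = (0, 0), R = (1, 0), A = (0, 1), V = (1, 5) — the answer is frame-independent, so this choice is without loss of generality.
1. T is the centroid of triangle RPA ⇒ T = (1/3, 1/3)
2. W is the midpoint of AR ⇒ W = (1/2, 1/2)
3. B is the intersection of line RA and line VP ⇒ B = (1/6, 5/6)
4. G is where the line through B parallel to VW meets line WT ⇒ G = (1/12, 1/12)
5. K is where the line through V parallel to GP meets line GB ⇒ K = (7/12, 55/12)
through V parallel to KT: direction (-1/4, -17/4); meets GT at D = (3/4, 3/4)
D = G + t·(T−G) with t = 8/3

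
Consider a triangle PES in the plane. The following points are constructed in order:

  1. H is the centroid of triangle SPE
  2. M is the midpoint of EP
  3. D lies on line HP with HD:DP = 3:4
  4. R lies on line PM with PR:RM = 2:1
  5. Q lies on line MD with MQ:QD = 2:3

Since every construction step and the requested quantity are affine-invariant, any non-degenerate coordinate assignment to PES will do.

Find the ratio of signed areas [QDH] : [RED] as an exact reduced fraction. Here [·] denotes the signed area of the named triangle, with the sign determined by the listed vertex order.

[QDH]:[RED] = -27/80

Set P = (0, 0), E = (1, 0), S = (0, 1); any affine frame gives the same invariant.
1. H is the centroid of triangle SPE ⇒ H = (1/3, 1/3)
2. M is the midpoint of EP ⇒ M = (1/2, 0)
3. D lies on line HP with HD:DP = 3:4 ⇒ D = (4/21, 4/21)
4. R lies on line PM with PR:RM = 2:1 ⇒ R = (1/3, 0)
5. Q lies on line MD with MQ:QD = 2:3 ⇒ Q = (79/210, 8/105)
2·[QDH] = -3/70, 2·[RED] = 8/63
[QDH]:[RED] = -3/70:8/63 = -27/80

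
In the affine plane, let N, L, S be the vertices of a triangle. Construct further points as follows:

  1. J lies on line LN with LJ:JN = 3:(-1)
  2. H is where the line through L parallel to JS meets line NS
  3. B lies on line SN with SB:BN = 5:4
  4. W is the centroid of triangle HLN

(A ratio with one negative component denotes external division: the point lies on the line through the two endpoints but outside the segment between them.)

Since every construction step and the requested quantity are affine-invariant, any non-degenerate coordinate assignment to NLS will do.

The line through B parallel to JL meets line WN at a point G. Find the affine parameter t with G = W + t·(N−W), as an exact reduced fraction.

Work in coordinates with N = (0, 0), L = (1, 0), S = (0, 1).
1. J lies on line LN with LJ:JN = 3:(-1) ⇒ J = (-1/2, 0)
2. H is where the line through L parallel to JS meets line NS ⇒ H = (0, -2)
3. B lies on line SN with SB:BN = 5:4 ⇒ B = (0, 4/9)
4. W is the centroid of triangle HLN ⇒ W = (1/3, -2/3)
through B parallel to JL: direction (3/2, 0); meets WN at G = (-2/9, 4/9)
G = W + t·(N−W) with t = 5/3

t = 5/3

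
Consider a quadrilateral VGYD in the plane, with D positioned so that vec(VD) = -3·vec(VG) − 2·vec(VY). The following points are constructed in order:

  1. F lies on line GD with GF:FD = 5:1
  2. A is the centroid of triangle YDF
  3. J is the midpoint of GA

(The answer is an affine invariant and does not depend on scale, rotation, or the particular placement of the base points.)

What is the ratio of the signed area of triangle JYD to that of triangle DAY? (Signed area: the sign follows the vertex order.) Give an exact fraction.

Assign V = (0, 0), G = (1, 0), Y = (0, 1), D = (-3, -2) — the answer is frame-independent, so this choice is without loss of generality.
1. F lies on line GD with GF:FD = 5:1 ⇒ F = (-7/3, -5/3)
2. A is the centroid of triangle YDF ⇒ A = (-16/9, -8/9)
3. J is the midpoint of GA ⇒ J = (-7/18, -4/9)
2·[JYD] = 19/6, 2·[DAY] = 1/3
[JYD]:[DAY] = 19/6:1/3 = 19/2

[JYD]:[DAY] = 19/2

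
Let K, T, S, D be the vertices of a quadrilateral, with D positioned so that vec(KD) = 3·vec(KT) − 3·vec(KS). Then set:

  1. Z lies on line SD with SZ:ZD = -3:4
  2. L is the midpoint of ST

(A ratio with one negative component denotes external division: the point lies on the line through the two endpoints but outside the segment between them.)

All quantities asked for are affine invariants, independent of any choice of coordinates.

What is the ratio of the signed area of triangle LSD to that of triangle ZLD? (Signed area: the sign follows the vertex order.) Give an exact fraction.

[LSD]:[ZLD] = -1/4

Choose coordinates K = (0, 0), T = (1, 0), S = (0, 1), D = (3, -3).
1. Z lies on line SD with SZ:ZD = -3:4 ⇒ Z = (-9, 13)
2. L is the midpoint of ST ⇒ L = (1/2, 1/2)
2·[LSD] = 1/2, 2·[ZLD] = -2
[LSD]:[ZLD] = 1/2:-2 = -1/4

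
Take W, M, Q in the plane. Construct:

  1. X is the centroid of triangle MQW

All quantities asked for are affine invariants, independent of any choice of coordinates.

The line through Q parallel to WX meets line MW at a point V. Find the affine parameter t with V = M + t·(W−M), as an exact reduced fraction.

t = 2

Choose coordinates W = (0, 0), M = (1, 0), Q = (0, 1).
1. X is the centroid of triangle MQW ⇒ X = (1/3, 1/3)
through Q parallel to WX: direction (1/3, 1/3); meets MW at V = (-1, 0)
V = M + t·(W−M) with t = 2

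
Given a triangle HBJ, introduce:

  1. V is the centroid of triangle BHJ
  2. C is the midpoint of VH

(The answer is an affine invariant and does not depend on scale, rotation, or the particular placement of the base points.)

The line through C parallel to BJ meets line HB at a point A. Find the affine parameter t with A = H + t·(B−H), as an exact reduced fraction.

Set H = (0, 0), B = (1, 0), J = (0, 1); any affine frame gives the same invariant.
1. V is the centroid of triangle BHJ ⇒ V = (1/3, 1/3)
2. C is the midpoint of VH ⇒ C = (1/6, 1/6)
through C parallel to BJ: direction (-1, 1); meets HB at A = (1/3, 0)
A = H + t·(B−H) with t = 1/3

t = 1/3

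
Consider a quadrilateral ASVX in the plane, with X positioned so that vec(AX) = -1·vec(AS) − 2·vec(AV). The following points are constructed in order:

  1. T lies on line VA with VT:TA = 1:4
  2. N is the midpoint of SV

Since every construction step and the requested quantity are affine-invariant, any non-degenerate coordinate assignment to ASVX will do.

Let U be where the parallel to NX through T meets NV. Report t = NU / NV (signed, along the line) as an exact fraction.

t = 17/20

Set A = (0, 0), S = (1, 0), V = (0, 1), X = (-1, -2); any affine frame gives the same invariant.
1. T lies on line VA with VT:TA = 1:4 ⇒ T = (0, 4/5)
2. N is the midpoint of SV ⇒ N = (1/2, 1/2)
through T parallel to NX: direction (-3/2, -5/2); meets NV at U = (3/40, 37/40)
U = N + t·(V−N) with t = 17/20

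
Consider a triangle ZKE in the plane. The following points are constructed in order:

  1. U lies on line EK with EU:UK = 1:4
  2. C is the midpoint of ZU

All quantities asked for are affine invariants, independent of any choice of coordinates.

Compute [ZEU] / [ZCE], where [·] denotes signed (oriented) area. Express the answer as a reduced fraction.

[ZEU]:[ZCE] = -2

Assign Z = (0, 0), K = (1, 0), E = (0, 1) — the answer is frame-independent, so this choice is without loss of generality.
1. U lies on line EK with EU:UK = 1:4 ⇒ U = (1/5, 4/5)
2. C is the midpoint of ZU ⇒ C = (1/10, 2/5)
2·[ZEU] = -1/5, 2·[ZCE] = 1/10
[ZEU]:[ZCE] = -1/5:1/10 = -2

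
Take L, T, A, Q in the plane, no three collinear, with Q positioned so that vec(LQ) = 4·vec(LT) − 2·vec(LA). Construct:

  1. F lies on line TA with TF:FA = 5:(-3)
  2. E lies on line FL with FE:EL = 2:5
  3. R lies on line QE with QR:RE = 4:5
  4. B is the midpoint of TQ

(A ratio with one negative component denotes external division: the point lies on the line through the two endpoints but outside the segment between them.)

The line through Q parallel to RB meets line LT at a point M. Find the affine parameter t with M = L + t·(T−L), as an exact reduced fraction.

t = 77/43

Assign L = (0, 0), T = (1, 0), A = (0, 1), Q = (4, -2) — the answer is frame-independent, so this choice is without loss of generality.
1. F lies on line TA with TF:FA = 5:(-3) ⇒ F = (-3/2, 5/2)
2. E lies on line FL with FE:EL = 2:5 ⇒ E = (-15/14, 25/14)
3. R lies on line QE with QR:RE = 4:5 ⇒ R = (110/63, -20/63)
4. B is the midpoint of TQ ⇒ B = (5/2, -1)
through Q parallel to RB: direction (95/126, -43/63); meets LT at M = (77/43, 0)
M = L + t·(T−L) with t = 77/43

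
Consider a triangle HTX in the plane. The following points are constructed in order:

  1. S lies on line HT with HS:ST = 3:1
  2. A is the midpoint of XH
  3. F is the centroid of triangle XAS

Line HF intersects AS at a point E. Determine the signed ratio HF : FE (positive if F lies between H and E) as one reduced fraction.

Choose coordinates H = (0, 0), T = (1, 0), X = (0, 1).
1. S lies on line HT with HS:ST = 3:1 ⇒ S = (3/4, 0)
2. A is the midpoint of XH ⇒ A = (0, 1/2)
3. F is the centroid of triangle XAS ⇒ F = (1/4, 1/2)
line HF meets AS at E = (3/16, 3/8)
F = H + t·(E−H) with t = 4/3, so HF:FE = 4/3:-1/3

HF:FE = -4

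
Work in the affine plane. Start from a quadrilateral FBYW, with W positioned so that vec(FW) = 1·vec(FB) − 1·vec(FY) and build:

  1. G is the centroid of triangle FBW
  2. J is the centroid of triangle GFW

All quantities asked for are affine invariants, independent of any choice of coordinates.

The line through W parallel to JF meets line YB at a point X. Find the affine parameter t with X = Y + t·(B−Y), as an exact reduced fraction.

t = 6

Choose coordinates F = (0, 0), B = (1, 0), Y = (0, 1), W = (1, -1).
1. G is the centroid of triangle FBW ⇒ G = (2/3, -1/3)
2. J is the centroid of triangle GFW ⇒ J = (5/9, -4/9)
through W parallel to JF: direction (-5/9, 4/9); meets YB at X = (6, -5)
X = Y + t·(B−Y) with t = 6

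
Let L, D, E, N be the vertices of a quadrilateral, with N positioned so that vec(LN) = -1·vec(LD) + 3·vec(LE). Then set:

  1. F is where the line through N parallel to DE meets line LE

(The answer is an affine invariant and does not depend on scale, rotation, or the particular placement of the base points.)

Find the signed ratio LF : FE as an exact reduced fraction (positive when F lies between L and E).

Work in coordinates with L = (0, 0), D = (1, 0), E = (0, 1), N = (-1, 3).
1. F is where the line through N parallel to DE meets line LE ⇒ F = (0, 2)
F = L + t·(E−L) with t = 2, so LF:FE = t:(1−t) = 2:-1

LF:FE = -2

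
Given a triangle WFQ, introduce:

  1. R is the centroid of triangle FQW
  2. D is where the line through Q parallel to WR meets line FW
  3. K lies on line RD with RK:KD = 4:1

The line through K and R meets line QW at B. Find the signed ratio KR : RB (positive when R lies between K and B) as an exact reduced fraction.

Assign W = (0, 0), F = (1, 0), Q = (0, 1) — the answer is frame-independent, so this choice is without loss of generality.
1. R is the centroid of triangle FQW ⇒ R = (1/3, 1/3)
2. D is where the line through Q parallel to WR meets line FW ⇒ D = (-1, 0)
3. K lies on line RD with RK:KD = 4:1 ⇒ K = (-11/15, 1/15)
line KR meets QW at B = (0, 1/4)
R = K + t·(B−K) with t = 16/11, so KR:RB = 16/11:-5/11

KR:RB = -16/5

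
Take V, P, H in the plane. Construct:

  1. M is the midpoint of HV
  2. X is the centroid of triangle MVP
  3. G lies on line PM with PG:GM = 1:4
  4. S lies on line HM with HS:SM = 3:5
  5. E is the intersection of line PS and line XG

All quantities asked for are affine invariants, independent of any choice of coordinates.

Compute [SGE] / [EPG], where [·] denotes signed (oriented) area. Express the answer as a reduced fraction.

Choose coordinates V = (0, 0), P = (1, 0), H = (0, 1).
1. M is the midpoint of HV ⇒ M = (0, 1/2)
2. X is the centroid of triangle MVP ⇒ X = (1/3, 1/6)
3. G lies on line PM with PG:GM = 1:4 ⇒ G = (4/5, 1/10)
4. S lies on line HM with HS:SM = 3:5 ⇒ S = (0, 13/16)
5. E is the intersection of line PS and line XG ⇒ E = (67/75, 13/150)
2·[SGE] = 67/1200, 2·[EPG] = -1/150
[SGE]:[EPG] = 67/1200:-1/150 = -67/8

[SGE]:[EPG] = -67/8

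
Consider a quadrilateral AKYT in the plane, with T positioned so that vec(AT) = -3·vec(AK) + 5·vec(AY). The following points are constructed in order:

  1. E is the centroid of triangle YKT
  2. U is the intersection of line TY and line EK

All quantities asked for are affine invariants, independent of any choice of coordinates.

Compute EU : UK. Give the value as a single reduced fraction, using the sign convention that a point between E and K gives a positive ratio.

EU:UK = -1/3

Set A = (0, 0), K = (1, 0), Y = (0, 1), T = (-3, 5); any affine frame gives the same invariant.
1. E is the centroid of triangle YKT ⇒ E = (-2/3, 2)
2. U is the intersection of line TY and line EK ⇒ U = (-3/2, 3)
U = E + t·(K−E) with t = -1/2, so EU:UK = t:(1−t) = -1/2:3/2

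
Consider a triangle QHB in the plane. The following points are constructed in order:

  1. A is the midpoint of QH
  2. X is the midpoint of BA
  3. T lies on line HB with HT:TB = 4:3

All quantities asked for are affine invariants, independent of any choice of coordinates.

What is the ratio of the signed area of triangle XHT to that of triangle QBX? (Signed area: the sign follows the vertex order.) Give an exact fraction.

Choose coordinates Q = (0, 0), H = (1, 0), B = (0, 1).
1. A is the midpoint of QH ⇒ A = (1/2, 0)
2. X is the midpoint of BA ⇒ X = (1/4, 1/2)
3. T lies on line HB with HT:TB = 4:3 ⇒ T = (3/7, 4/7)
2·[XHT] = 1/7, 2·[QBX] = -1/4
[XHT]:[QBX] = 1/7:-1/4 = -4/7

[XHT]:[QBX] = -4/7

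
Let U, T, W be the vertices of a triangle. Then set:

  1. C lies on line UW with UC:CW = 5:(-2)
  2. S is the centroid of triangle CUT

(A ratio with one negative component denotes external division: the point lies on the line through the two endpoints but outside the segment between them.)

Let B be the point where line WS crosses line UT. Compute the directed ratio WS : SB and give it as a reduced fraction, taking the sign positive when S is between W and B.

WS:SB = 4/5

Work in coordinates with U = (0, 0), T = (1, 0), W = (0, 1).
1. C lies on line UW with UC:CW = 5:(-2) ⇒ C = (0, 5/3)
2. S is the centroid of triangle CUT ⇒ S = (1/3, 5/9)
line WS meets UT at B = (3/4, 0)
S = W + t·(B−W) with t = 4/9, so WS:SB = 4/9:5/9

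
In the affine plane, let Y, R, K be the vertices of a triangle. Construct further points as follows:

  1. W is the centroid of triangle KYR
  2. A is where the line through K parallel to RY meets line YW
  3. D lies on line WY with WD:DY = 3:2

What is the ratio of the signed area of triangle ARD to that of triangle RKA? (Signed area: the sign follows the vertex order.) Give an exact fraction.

[ARD]:[RKA] = 13/15

Choose coordinates Y = (0, 0), R = (1, 0), K = (0, 1).
1. W is the centroid of triangle KYR ⇒ W = (1/3, 1/3)
2. A is where the line through K parallel to RY meets line YW ⇒ A = (1, 1)
3. D lies on line WY with WD:DY = 3:2 ⇒ D = (2/15, 2/15)
2·[ARD] = -13/15, 2·[RKA] = -1
[ARD]:[RKA] = -13/15:-1 = 13/15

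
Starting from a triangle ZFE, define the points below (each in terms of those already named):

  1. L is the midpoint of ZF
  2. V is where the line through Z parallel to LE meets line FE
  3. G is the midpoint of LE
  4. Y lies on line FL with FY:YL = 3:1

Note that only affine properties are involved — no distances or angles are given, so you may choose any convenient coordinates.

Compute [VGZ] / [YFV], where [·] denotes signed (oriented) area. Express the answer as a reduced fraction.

[VGZ]:[YFV] = -4/3

Work in coordinates with Z = (0, 0), F = (1, 0), E = (0, 1).
1. L is the midpoint of ZF ⇒ L = (1/2, 0)
2. V is where the line through Z parallel to LE meets line FE ⇒ V = (-1, 2)
3. G is the midpoint of LE ⇒ G = (1/4, 1/2)
4. Y lies on line FL with FY:YL = 3:1 ⇒ Y = (5/8, 0)
2·[VGZ] = -1, 2·[YFV] = 3/4
[VGZ]:[YFV] = -1:3/4 = -4/3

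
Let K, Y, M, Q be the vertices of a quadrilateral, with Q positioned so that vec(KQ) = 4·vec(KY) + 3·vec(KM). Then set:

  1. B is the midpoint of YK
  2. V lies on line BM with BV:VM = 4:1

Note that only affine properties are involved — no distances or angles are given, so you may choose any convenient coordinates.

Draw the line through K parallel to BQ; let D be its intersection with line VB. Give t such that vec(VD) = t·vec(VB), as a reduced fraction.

Work in coordinates with K = (0, 0), Y = (1, 0), M = (0, 1), Q = (4, 3).
1. B is the midpoint of YK ⇒ B = (1/2, 0)
2. V lies on line BM with BV:VM = 4:1 ⇒ V = (1/10, 4/5)
through K parallel to BQ: direction (7/2, 3); meets VB at D = (7/20, 3/10)
D = V + t·(B−V) with t = 5/8

t = 5/8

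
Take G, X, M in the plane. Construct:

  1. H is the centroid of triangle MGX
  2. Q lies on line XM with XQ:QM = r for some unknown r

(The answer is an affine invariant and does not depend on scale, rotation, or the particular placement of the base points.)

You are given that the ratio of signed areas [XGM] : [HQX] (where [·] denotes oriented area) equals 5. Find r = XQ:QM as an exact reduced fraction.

Choose coordinates G = (0, 0), X = (1, 0), M = (0, 1).
1. H is the centroid of triangle MGX ⇒ H = (1/3, 1/3)
2. With XQ:QM = r, write λ = r/(r+1) so Q = X + λ·(M−X); Q is affine-linear in λ
Every point depending on Q is an affine combination of Q and λ-independent points, so each such coordinate is linear in λ; the λ² term in each signed area is a multiple of (M−X)×(M−X) = 0, so 2·[XGM] and 2·[HQX] are each linear in λ. Evaluating at λ=0 and λ=1:
  2·[XGM] = -1,   2·[HQX] = -1/3·λ
So [XGM]:[HQX] = (-1) / (-1/3·λ). Setting this equal to 5:
  -1 = 5·(-1/3·λ)  ⇒  λ = 3/5
Then r = λ/(1−λ) = (3/5)/(2/5) = 3/2. Check: with r = 3/2, Q = (2/5, 3/5) and [XGM]:[HQX] = 5 as required.

r = 3/2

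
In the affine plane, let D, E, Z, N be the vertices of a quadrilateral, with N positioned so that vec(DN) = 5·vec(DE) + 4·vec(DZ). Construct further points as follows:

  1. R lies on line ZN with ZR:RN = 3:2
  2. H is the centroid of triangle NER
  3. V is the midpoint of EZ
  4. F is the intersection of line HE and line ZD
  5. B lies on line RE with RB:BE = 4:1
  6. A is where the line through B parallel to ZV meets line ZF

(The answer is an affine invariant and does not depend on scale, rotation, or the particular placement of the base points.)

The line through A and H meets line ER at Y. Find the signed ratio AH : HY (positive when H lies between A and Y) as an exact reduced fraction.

AH:HY = -73/10

Set D = (0, 0), E = (1, 0), Z = (0, 1), N = (5, 4); any affine frame gives the same invariant.
1. R lies on line ZN with ZR:RN = 3:2 ⇒ R = (3, 14/5)
2. H is the centroid of triangle NER ⇒ H = (3, 34/15)
3. V is the midpoint of EZ ⇒ V = (1/2, 1/2)
4. F is the intersection of line HE and line ZD ⇒ F = (0, -17/15)
5. B lies on line RE with RB:BE = 4:1 ⇒ B = (7/5, 14/25)
6. A is where the line through B parallel to ZV meets line ZF ⇒ A = (0, 49/25)
line AH meets ER at Y = (189/73, 812/365)
H = A + t·(Y−A) with t = 73/63, so AH:HY = 73/63:-10/63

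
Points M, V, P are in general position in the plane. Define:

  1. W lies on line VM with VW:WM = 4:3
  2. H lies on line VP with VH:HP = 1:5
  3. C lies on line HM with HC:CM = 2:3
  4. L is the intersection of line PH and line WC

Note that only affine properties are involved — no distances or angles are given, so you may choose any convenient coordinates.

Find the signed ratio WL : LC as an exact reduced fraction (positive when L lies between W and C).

WL:LC = -10/7

Set M = (0, 0), V = (1, 0), P = (0, 1); any affine frame gives the same invariant.
1. W lies on line VM with VW:WM = 4:3 ⇒ W = (3/7, 0)
2. H lies on line VP with VH:HP = 1:5 ⇒ H = (5/6, 1/6)
3. C lies on line HM with HC:CM = 2:3 ⇒ C = (1/2, 1/10)
4. L is the intersection of line PH and line WC ⇒ L = (2/3, 1/3)
L = W + t·(C−W) with t = 10/3, so WL:LC = t:(1−t) = 10/3:-7/3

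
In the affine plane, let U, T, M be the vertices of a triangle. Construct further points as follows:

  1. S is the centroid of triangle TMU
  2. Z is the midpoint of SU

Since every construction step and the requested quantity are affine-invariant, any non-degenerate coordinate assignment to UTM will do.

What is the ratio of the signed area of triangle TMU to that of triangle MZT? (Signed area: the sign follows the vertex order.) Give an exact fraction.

[TMU]:[MZT] = 3/2

Assign U = (0, 0), T = (1, 0), M = (0, 1) — the answer is frame-independent, so this choice is without loss of generality.
1. S is the centroid of triangle TMU ⇒ S = (1/3, 1/3)
2. Z is the midpoint of SU ⇒ Z = (1/6, 1/6)
2·[TMU] = 1, 2·[MZT] = 2/3
[TMU]:[MZT] = 1:2/3 = 3/2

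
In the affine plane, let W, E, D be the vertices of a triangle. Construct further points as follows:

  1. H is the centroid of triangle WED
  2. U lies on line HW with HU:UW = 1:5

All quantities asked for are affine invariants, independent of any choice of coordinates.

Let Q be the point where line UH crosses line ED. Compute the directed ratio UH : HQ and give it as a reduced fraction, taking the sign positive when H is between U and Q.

Choose coordinates W = (0, 0), E = (1, 0), D = (0, 1).
1. H is the centroid of triangle WED ⇒ H = (1/3, 1/3)
2. U lies on line HW with HU:UW = 1:5 ⇒ U = (5/18, 5/18)
line UH meets ED at Q = (1/2, 1/2)
H = U + t·(Q−U) with t = 1/4, so UH:HQ = 1/4:3/4

UH:HQ = 1/3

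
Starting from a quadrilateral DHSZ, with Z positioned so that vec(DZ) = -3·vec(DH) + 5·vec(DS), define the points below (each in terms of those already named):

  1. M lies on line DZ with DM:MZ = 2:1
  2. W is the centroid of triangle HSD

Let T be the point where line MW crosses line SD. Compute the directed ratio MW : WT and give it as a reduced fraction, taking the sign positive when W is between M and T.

Set D = (0, 0), H = (1, 0), S = (0, 1), Z = (-3, 5); any affine frame gives the same invariant.
1. M lies on line DZ with DM:MZ = 2:1 ⇒ M = (-2, 10/3)
2. W is the centroid of triangle HSD ⇒ W = (1/3, 1/3)
line MW meets SD at T = (0, 16/21)
W = M + t·(T−M) with t = 7/6, so MW:WT = 7/6:-1/6

MW:WT = -7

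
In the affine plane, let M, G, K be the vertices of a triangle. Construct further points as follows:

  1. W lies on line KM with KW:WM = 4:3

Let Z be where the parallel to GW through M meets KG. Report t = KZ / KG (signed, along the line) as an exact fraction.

t = 7/4

Set M = (0, 0), G = (1, 0), K = (0, 1); any affine frame gives the same invariant.
1. W lies on line KM with KW:WM = 4:3 ⇒ W = (0, 3/7)
through M parallel to GW: direction (-1, 3/7); meets KG at Z = (7/4, -3/4)
Z = K + t·(G−K) with t = 7/4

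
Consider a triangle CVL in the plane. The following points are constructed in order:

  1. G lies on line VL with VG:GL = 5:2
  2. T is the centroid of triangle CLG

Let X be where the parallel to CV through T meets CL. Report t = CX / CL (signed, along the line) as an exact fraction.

Assign C = (0, 0), V = (1, 0), L = (0, 1) — the answer is frame-independent, so this choice is without loss of generality.
1. G lies on line VL with VG:GL = 5:2 ⇒ G = (2/7, 5/7)
2. T is the centroid of triangle CLG ⇒ T = (2/21, 4/7)
through T parallel to CV: direction (1, 0); meets CL at X = (0, 4/7)
X = C + t·(L−C) with t = 4/7

t = 4/7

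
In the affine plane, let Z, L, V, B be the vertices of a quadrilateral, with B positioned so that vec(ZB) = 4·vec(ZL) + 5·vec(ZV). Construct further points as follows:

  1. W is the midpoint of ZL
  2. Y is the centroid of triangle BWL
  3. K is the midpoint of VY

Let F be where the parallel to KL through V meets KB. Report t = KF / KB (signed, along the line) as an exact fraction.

Work in coordinates with Z = (0, 0), L = (1, 0), V = (0, 1), B = (4, 5).
1. W is the midpoint of ZL ⇒ W = (1/2, 0)
2. Y is the centroid of triangle BWL ⇒ Y = (11/6, 5/3)
3. K is the midpoint of VY ⇒ K = (11/12, 4/3)
through V parallel to KL: direction (1/12, -4/3); meets KB at F = (7/159, 47/159)
F = K + t·(B−K) with t = -15/53

t = -15/53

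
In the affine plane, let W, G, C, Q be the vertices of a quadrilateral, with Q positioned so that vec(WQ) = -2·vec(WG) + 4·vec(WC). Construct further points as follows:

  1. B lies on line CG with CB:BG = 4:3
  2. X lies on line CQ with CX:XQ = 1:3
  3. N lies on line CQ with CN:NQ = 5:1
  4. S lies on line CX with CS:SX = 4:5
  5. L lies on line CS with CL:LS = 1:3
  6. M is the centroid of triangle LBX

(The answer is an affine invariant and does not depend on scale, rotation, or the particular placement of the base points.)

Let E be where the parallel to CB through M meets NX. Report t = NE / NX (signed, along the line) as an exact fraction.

Work in coordinates with W = (0, 0), G = (1, 0), C = (0, 1), Q = (-2, 4).
1. B lies on line CG with CB:BG = 4:3 ⇒ B = (4/7, 3/7)
2. X lies on line CQ with CX:XQ = 1:3 ⇒ X = (-1/2, 7/4)
3. N lies on line CQ with CN:NQ = 5:1 ⇒ N = (-5/3, 7/2)
4. S lies on line CX with CS:SX = 4:5 ⇒ S = (-2/9, 4/3)
5. L lies on line CS with CL:LS = 1:3 ⇒ L = (-1/18, 13/12)
6. M is the centroid of triangle LBX ⇒ M = (1/189, 137/126)
through M parallel to CB: direction (4/7, -4/7); meets NX at E = (-5/27, 23/18)
E = N + t·(X−N) with t = 80/63

t = 80/63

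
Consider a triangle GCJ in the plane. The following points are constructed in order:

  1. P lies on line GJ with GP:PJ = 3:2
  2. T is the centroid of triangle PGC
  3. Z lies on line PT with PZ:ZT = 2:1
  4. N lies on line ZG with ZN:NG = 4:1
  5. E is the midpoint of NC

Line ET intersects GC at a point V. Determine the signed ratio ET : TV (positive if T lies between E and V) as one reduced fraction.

ET:TV = -5/6

Assign G = (0, 0), C = (1, 0), J = (0, 1) — the answer is frame-independent, so this choice is without loss of generality.
1. P lies on line GJ with GP:PJ = 3:2 ⇒ P = (0, 3/5)
2. T is the centroid of triangle PGC ⇒ T = (1/3, 1/5)
3. Z lies on line PT with PZ:ZT = 2:1 ⇒ Z = (2/9, 1/3)
4. N lies on line ZG with ZN:NG = 4:1 ⇒ N = (2/45, 1/15)
5. E is the midpoint of NC ⇒ E = (47/90, 1/30)
line ET meets GC at V = (14/25, 0)
T = E + t·(V−E) with t = -5, so ET:TV = -5:6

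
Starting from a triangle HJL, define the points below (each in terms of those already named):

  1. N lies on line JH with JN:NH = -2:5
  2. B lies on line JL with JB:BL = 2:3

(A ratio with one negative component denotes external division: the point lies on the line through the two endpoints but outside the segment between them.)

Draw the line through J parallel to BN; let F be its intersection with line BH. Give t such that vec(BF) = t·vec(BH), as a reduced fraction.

t = 2/5

Assign H = (0, 0), J = (1, 0), L = (0, 1) — the answer is frame-independent, so this choice is without loss of generality.
1. N lies on line JH with JN:NH = -2:5 ⇒ N = (5/3, 0)
2. B lies on line JL with JB:BL = 2:3 ⇒ B = (3/5, 2/5)
through J parallel to BN: direction (16/15, -2/5); meets BH at F = (9/25, 6/25)
F = B + t·(H−B) with t = 2/5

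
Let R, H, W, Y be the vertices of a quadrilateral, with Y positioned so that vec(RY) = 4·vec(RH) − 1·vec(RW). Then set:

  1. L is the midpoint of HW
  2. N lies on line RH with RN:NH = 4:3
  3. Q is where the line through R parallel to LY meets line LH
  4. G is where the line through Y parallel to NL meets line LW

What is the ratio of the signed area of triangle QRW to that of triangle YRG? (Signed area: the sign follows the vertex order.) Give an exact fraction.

Set R = (0, 0), H = (1, 0), W = (0, 1), Y = (4, -1); any affine frame gives the same invariant.
1. L is the midpoint of HW ⇒ L = (1/2, 1/2)
2. N lies on line RH with RN:NH = 4:3 ⇒ N = (4/7, 0)
3. Q is where the line through R parallel to LY meets line LH ⇒ Q = (7/4, -3/4)
4. G is where the line through Y parallel to NL meets line LW ⇒ G = (13/3, -10/3)
2·[QRW] = -7/4, 2·[YRG] = 9
[QRW]:[YRG] = -7/4:9 = -7/36

[QRW]:[YRG] = -7/36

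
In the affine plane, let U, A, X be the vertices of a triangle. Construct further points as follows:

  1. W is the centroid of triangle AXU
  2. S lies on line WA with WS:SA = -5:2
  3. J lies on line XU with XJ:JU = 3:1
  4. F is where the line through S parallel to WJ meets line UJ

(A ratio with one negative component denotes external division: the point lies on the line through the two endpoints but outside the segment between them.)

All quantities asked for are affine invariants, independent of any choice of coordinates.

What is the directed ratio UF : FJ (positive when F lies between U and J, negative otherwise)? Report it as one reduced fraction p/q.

UF:FJ = -7/10

Work in coordinates with U = (0, 0), A = (1, 0), X = (0, 1).
1. W is the centroid of triangle AXU ⇒ W = (1/3, 1/3)
2. S lies on line WA with WS:SA = -5:2 ⇒ S = (13/9, -2/9)
3. J lies on line XU with XJ:JU = 3:1 ⇒ J = (0, 1/4)
4. F is where the line through S parallel to WJ meets line UJ ⇒ F = (0, -7/12)
F = U + t·(J−U) with t = -7/3, so UF:FJ = t:(1−t) = -7/3:10/3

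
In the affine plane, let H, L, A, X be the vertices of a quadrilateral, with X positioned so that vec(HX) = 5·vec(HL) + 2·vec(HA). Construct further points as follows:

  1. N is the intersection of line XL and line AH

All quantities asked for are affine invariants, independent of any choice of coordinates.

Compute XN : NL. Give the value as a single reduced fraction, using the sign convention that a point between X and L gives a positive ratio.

XN:NL = -5

Assign H = (0, 0), L = (1, 0), A = (0, 1), X = (5, 2) — the answer is frame-independent, so this choice is without loss of generality.
1. N is the intersection of line XL and line AH ⇒ N = (0, -1/2)
N = X + t·(L−X) with t = 5/4, so XN:NL = t:(1−t) = 5/4:-1/4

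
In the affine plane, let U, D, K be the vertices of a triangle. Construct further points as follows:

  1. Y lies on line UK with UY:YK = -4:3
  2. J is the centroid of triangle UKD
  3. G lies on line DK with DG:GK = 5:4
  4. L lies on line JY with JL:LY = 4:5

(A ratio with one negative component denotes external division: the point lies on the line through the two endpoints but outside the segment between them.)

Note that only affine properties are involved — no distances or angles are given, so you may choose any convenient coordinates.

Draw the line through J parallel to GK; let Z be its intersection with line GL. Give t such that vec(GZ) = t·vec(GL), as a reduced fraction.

Work in coordinates with U = (0, 0), D = (1, 0), K = (0, 1).
1. Y lies on line UK with UY:YK = -4:3 ⇒ Y = (0, 4)
2. J is the centroid of triangle UKD ⇒ J = (1/3, 1/3)
3. G lies on line DK with DG:GK = 5:4 ⇒ G = (4/9, 5/9)
4. L lies on line JY with JL:LY = 4:5 ⇒ L = (5/27, 53/27)
through J parallel to GK: direction (-4/9, 4/9); meets GL at Z = (145/279, 41/279)
Z = G + t·(L−G) with t = -9/31

t = -9/31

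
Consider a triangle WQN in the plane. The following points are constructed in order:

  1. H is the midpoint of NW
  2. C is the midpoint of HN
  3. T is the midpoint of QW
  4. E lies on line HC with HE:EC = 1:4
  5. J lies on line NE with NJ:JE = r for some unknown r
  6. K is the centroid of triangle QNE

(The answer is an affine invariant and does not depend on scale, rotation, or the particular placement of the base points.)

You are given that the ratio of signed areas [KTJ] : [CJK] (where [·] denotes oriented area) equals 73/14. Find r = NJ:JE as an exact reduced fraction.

Choose coordinates W = (0, 0), Q = (1, 0), N = (0, 1).
1. H is the midpoint of NW ⇒ H = (0, 1/2)
2. C is the midpoint of HN ⇒ C = (0, 3/4)
3. T is the midpoint of QW ⇒ T = (1/2, 0)
4. E lies on line HC with HE:EC = 1:4 ⇒ E = (0, 11/20)
5. With NJ:JE = r, write λ = r/(r+1) so J = N + λ·(E−N); J is affine-linear in λ
6. K is the centroid of triangle QNE ⇒ K = (1/3, 31/60)
Every point depending on J is an affine combination of J and λ-independent points, so each such coordinate is linear in λ; the λ² term in each signed area is a multiple of (E−N)×(E−N) = 0, so 2·[KTJ] and 2·[CJK] are each linear in λ. Evaluating at λ=0 and λ=1:
  2·[KTJ] = -3/40·λ − 11/120,   2·[CJK] = 3/20·λ − 1/12
So [KTJ]:[CJK] = (-3/40·λ − 11/120) / (3/20·λ − 1/12). Setting this equal to 73/14:
  -3/40·λ − 11/120 = 73/14·(3/20·λ − 1/12)  ⇒  λ = 2/5
Then r = λ/(1−λ) = (2/5)/(3/5) = 2/3. Check: with r = 2/3, J = (0, 41/50) and [KTJ]:[CJK] = 73/14 as required.

r = 2/3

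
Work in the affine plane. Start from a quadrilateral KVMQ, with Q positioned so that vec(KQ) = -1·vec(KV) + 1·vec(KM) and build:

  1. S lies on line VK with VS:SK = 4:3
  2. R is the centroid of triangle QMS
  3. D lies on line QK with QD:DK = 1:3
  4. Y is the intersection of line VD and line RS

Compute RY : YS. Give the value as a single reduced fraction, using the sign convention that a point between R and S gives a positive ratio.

RY:YS = 23/36

Work in coordinates with K = (0, 0), V = (1, 0), M = (0, 1), Q = (-1, 1).
1. S lies on line VK with VS:SK = 4:3 ⇒ S = (3/7, 0)
2. R is the centroid of triangle QMS ⇒ R = (-4/21, 2/3)
3. D lies on line QK with QD:DK = 1:3 ⇒ D = (-3/4, 3/4)
4. Y is the intersection of line VD and line RS ⇒ Y = (3/59, 24/59)
Y = R + t·(S−R) with t = 23/59, so RY:YS = t:(1−t) = 23/59:36/59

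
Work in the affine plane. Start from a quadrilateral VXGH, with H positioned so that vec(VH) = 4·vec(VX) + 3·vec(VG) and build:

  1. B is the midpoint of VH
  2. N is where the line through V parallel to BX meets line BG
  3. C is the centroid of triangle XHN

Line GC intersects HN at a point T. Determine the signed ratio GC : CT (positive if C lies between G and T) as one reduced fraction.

Choose coordinates V = (0, 0), X = (1, 0), G = (0, 1), H = (4, 3).
1. B is the midpoint of VH ⇒ B = (2, 3/2)
2. N is where the line through V parallel to BX meets line BG ⇒ N = (4/5, 6/5)
3. C is the centroid of triangle XHN ⇒ C = (29/15, 7/5)
line GC meets HN at T = (116/165, 63/55)
C = G + t·(T−G) with t = 11/4, so GC:CT = 11/4:-7/4

GC:CT = -11/7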